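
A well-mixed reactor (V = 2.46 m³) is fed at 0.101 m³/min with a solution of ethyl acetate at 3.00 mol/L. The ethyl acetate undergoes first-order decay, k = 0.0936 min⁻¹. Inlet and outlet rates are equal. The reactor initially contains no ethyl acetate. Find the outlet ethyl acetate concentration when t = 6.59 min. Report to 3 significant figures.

V dC/dt = Q(C_in − C) − k V C.
This is linear with rate a = Q/V + k = 0.13466 min⁻¹.
C_ss = Q C_in/(Q + kV) = 0.91470 mol/L; C(t) = C_ss + (C₀ − C_ss) e^(−a t).
C(6.59) = 0.91470 + (-0.91470)·e^(−0.13466·6.59) = 0.91470 + (-0.91470)·0.41173 = 0.53809 mol/L.

0.538 mol/L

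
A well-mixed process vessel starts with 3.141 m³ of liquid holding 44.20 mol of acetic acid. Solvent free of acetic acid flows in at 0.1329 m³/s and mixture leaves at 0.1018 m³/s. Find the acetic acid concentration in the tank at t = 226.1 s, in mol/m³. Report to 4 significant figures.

Total volume: dV/dt = Q_in − Q_out = 0.0311000 m³/s, so V(t) = 3.141 + 0.0311000 t and V(226.1) = 10.1727 m³.
Solute balance: dm/dt = 0 − Q_out C = −Q_out m/V(t).
Separate: dm/m = −Q_out dt/V(t) ⇒ ln(m/m₀) = −(Q_out/(Q_in−Q_out)) ln(V/V₀).
m = m₀ (V₀/V)^(Q_out/(Q_in−Q_out)) = 44.20 × (3.141/10.1727)^(3.27331) = 0.943683 mol.
C = m/V = 0.943683/10.1727 = 0.0927662 mol/m³.

0.09277 mol/m³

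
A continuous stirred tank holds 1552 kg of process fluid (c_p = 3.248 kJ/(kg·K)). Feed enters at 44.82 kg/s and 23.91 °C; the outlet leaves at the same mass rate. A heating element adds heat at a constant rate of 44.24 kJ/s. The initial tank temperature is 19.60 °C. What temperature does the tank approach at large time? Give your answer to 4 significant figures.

24.21 °C

M c_p dT/dt = ṁ c_p (T_in − T) + Q̇.
At steady state dT/dt = 0 ⇒ T_ss = T_in + Q̇/(ṁ c_p) = 23.91 + 44.24/(44.82·3.248) = 24.2139 °C.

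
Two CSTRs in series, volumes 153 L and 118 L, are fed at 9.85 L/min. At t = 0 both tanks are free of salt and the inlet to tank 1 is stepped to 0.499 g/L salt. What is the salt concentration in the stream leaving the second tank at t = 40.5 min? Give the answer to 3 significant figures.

Each tank obeys Vᵢ dCᵢ/dt = Q(Cᵢ₋₁ − Cᵢ), so τᵢ = Vᵢ/Q.
τ₁ = 153/9.85 = 15.533 min; τ₂ = 118/9.85 = 11.980 min.
Solving the cascade with C₁(0)=C₂(0)=0 gives C₂(t) = C_in[1 − (τ₁ e^(−t/τ₁) − τ₂ e^(−t/τ₂))/(τ₁ − τ₂)].
At t = 40.5: e^(−t/τ₁) = 0.073729, e^(−t/τ₂) = 0.034023.
C₂ = 0.499·[1 − (15.533·0.073729 − 11.980·0.034023)/(3.5533)] = 0.499·0.79240 = 0.39541 g/L.

0.395 g/L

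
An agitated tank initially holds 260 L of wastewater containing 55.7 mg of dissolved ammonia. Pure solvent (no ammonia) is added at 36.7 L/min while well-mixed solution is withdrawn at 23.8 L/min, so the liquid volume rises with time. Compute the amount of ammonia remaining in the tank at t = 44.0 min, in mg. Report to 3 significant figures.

Total volume: dV/dt = Q_in − Q_out = 12.900 L/min, so V(t) = 260 + 12.900 t and V(44.0) = 827.60 L.
Species balance (pure solvent in): dm/dt = −Q_out · m/V(t).
Separate: dm/m = −Q_out dt/V(t) ⇒ ln(m/m₀) = −(Q_out/(Q_in−Q_out)) ln(V/V₀).
m = m₀ (V₀/V)^(Q_out/(Q_in−Q_out)) = 55.7 × (260/827.60)^(1.8450) = 6.5784 mg.

6.58 mg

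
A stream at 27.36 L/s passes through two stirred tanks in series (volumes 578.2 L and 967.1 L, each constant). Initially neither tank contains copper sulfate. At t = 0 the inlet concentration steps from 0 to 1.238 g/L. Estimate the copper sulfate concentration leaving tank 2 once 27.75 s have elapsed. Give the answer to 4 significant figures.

0.3290 g/L

Species balance on tank i: dCᵢ/dt = (Cᵢ₋₁ − Cᵢ)/τᵢ with τᵢ = Vᵢ/Q.
τ₁ = 578.2/27.36 = 21.1330 s; τ₂ = 967.1/27.36 = 35.3472 s.
Tank 1: C₁ = C_in(1 − e^(−t/τ₁)). Tank 2 (τ₁ ≠ τ₂): C₂ = C_in[1 − (τ₁ e^(−t/τ₁) − τ₂ e^(−t/τ₂))/(τ₁ − τ₂)].
At t = 27.75: e^(−t/τ₁) = 0.268982, e^(−t/τ₂) = 0.456088.
C₂ = 1.238·[1 − (21.1330·0.268982 − 35.3472·0.456088)/(-14.2142)] = 1.238·0.265730 = 0.328974 g/L.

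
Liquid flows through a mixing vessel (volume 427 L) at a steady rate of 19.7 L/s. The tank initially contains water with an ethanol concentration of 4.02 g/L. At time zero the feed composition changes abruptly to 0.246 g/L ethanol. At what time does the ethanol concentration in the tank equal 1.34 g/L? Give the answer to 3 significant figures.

Species balance: V dC/dt = Q(C_in − C) ⇒ τ = V/Q = 21.675 s.
C(t) = C_in + (C₀ − C_in) e^(−t/τ). Set C = 1.34 and solve for t:
e^(−t/τ) = (C − C_in)/(C₀ − C_in) = (1.34 − 0.246)/(4.02 − 0.246) = 0.28988
t = −τ ln(…) = 21.675 × 1.2383 = 26.840 s.

26.8 s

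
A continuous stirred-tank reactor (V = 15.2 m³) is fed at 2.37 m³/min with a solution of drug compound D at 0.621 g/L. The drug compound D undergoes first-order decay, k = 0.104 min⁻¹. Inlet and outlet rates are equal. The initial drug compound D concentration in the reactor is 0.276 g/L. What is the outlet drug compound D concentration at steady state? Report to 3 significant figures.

V dC/dt = Q(C_in − C) − k V C.
Steady state (dC/dt = 0): C_ss = Q C_in/(Q + kV) = C_in/(1 + kV/Q).
C_ss = 2.37·0.621/(2.37 + 0.104·15.2) = 1.4718/3.9508 = 0.37252 g/L.

0.373 g/L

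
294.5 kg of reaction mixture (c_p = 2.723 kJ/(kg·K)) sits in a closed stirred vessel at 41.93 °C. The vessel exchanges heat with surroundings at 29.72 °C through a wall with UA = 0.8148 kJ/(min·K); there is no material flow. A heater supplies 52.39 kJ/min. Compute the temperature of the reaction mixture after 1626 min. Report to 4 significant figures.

Unsteady energy balance on the tank contents: M c_p dT/dt = −UA(T − T_amb) + Q̇.
dT/dt = (T_ss − T)/τ with T_ss = T_amb + Q̇/UA = 29.72 + 52.39/0.8148 = 94.0180 °C, τ = M c_p/UA = 294.5·2.723/0.8148 = 984.197 min.
Integrating: T(t) = T_ss + (T₀ − T_ss) e^(−t/τ).
T(1626) = 94.0180 + (-52.0880)·0.191645 = 84.0356 °C.

84.04 °C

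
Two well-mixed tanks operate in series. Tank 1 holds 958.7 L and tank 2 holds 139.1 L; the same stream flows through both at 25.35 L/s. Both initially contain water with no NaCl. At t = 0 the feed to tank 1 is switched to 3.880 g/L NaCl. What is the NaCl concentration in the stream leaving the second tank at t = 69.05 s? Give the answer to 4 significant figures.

3.149 g/L

Time constants: τᵢ = Vᵢ/Q for each well-mixed tank.
τ₁ = 958.7/25.35 = 37.8185 s; τ₂ = 139.1/25.35 = 5.48718 s.
Solving the cascade with C₁(0)=C₂(0)=0 gives C₂(t) = C_in[1 − (τ₁ e^(−t/τ₁) − τ₂ e^(−t/τ₂))/(τ₁ − τ₂)].
At t = 69.05: e^(−t/τ₁) = 0.161085, e^(−t/τ₂) = 3.42682e-06.
C₂ = 3.880·[1 − (37.8185·0.161085 − 5.48718·3.42682e-06)/(32.3314)] = 3.880·0.811577 = 3.14892 g/L.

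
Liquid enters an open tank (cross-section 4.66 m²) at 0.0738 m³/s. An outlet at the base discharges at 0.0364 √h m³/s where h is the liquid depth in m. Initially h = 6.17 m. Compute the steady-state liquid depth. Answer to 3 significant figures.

4.11 m

Mass balance (ρ constant): A dh/dt = Q_in − 0.0364 √h. At steady state dh/dt = 0:
Q_in = 0.0364 √h_ss ⇒ √h_ss = 0.0738/0.0364 = 2.0275.
h_ss = 2.0275² = 4.1106 m. (Since h₀ = 6.17 m > h_ss, the level will fall toward this value.)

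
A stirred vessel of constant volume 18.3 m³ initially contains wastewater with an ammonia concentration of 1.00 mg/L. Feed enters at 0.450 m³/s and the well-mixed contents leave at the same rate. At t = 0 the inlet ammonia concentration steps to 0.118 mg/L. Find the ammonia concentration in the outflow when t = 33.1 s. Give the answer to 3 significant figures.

0.509 mg/L

Transient balance on the dissolved component: V dC/dt = Q(C_in − C).
Rewrite as dC/dt + C/τ = C_in/τ, τ = V/Q = 40.667 s.
This is linear first-order; C(t) = C_in + (C₀ − C_in) e^(−t/τ).
C(33.1) = 0.118 + (1.00 − 0.118)·e^(−33.1/40.667) = 0.118 + (0.88200)·0.44311 = 0.50882 mg/L.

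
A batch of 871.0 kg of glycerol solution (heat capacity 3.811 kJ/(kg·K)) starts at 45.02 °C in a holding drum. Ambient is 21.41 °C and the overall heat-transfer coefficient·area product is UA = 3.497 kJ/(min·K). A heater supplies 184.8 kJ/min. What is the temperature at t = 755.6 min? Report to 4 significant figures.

61.07 °C

First-law balance (no shaft work): M c_p dT/dt = −UA(T − T_amb) + Q̇.
dT/dt = (T_ss − T)/τ with T_ss = T_amb + Q̇/UA = 21.41 + 184.8/3.497 = 74.2553 °C, τ = M c_p/UA = 871.0·3.811/3.497 = 949.208 min.
Integrating: T(t) = T_ss + (T₀ − T_ss) e^(−t/τ).
T(755.6) = 74.2553 + (-29.2353)·0.451115 = 61.0668 °C.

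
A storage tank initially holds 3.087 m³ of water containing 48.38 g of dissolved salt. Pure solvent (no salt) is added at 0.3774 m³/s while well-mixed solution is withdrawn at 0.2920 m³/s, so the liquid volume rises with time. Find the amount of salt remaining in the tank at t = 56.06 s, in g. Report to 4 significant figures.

Let m(t) be the amount of salt. Volume: V(t) = V₀ + (Q_in − Q_out) t = 3.087 + 0.0854000 t; V(56.06) = 7.87452 m³.
Species balance (pure solvent in): dm/dt = −Q_out · m/V(t).
Separate: dm/m = −Q_out dt/V(t) ⇒ ln(m/m₀) = −(Q_out/(Q_in−Q_out)) ln(V/V₀).
m = m₀ (V₀/V)^(Q_out/(Q_in−Q_out)) = 48.38 × (3.087/7.87452)^(3.41920) = 1.96842 g.

1.968 g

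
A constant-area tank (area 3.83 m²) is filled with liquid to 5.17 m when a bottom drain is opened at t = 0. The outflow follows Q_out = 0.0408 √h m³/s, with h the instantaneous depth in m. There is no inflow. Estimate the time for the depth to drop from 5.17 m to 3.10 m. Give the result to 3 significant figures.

With no inflow, A dh/dt = −0.0408 √h.
∫ h^(−1/2) dh = −(0.0408/A) ∫ dt, giving 2√h = 2√h₀ − (0.0408/A) t.
t = 2A(√h₀ − √h)/0.0408 = 2·3.83·(√5.17 − √3.10)/0.0408
  = 7.6600 × (2.2738 − 1.7607) / 0.0408 = 96.329 s.

96.3 s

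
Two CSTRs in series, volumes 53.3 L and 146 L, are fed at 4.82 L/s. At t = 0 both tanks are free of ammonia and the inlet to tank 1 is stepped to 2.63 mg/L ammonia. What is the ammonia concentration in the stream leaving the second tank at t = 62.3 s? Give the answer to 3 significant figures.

2.11 mg/L

Time constants: τᵢ = Vᵢ/Q for each well-mixed tank.
τ₁ = 53.3/4.82 = 11.058 s; τ₂ = 146/4.82 = 30.290 s.
Tank 1: C₁ = C_in(1 − e^(−t/τ₁)). Tank 2 (τ₁ ≠ τ₂): C₂ = C_in[1 − (τ₁ e^(−t/τ₁) − τ₂ e^(−t/τ₂))/(τ₁ − τ₂)].
At t = 62.3: e^(−t/τ₁) = 0.0035747, e^(−t/τ₂) = 0.12787.
C₂ = 2.63·[1 − (11.058·0.0035747 − 30.290·0.12787)/(-19.232)] = 2.63·0.80067 = 2.1058 mg/L.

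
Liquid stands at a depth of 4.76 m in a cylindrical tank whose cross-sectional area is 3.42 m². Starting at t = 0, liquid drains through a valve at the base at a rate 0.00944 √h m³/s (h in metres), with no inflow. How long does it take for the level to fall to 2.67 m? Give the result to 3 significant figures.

397 s

With no inflow, A dh/dt = −0.00944 √h.
Separate and integrate: 2(√h − √h₀) = −(0.00944/A) t.
t = 2A(√h₀ − √h)/0.00944 = 2·3.42·(√4.76 − √2.67)/0.00944
  = 6.8400 × (2.1817 − 1.6340) / 0.00944 = 396.87 s.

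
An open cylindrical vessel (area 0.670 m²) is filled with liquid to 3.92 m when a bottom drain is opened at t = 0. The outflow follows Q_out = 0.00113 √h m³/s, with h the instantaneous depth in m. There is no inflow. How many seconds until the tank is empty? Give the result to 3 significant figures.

2350 s

With no inflow, A dh/dt = −0.00113 √h.
Separate and integrate: 2(√h − √h₀) = −(0.00113/A) t.
Set h = 0: 2√h₀ = (0.00113/A) t_empty ⇒ t_empty = 2A√h₀/0.00113.
t_empty = 2·0.670·√3.92/0.00113 = 1.3400·1.9799/0.00113 = 2347.8 s.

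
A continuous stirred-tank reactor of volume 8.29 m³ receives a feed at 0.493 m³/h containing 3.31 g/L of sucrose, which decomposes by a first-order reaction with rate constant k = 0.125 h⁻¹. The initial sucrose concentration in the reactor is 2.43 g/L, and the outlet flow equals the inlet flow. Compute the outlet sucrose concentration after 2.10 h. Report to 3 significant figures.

V dC/dt = Q(C_in − C) − k V C.
This is linear with rate a = Q/V + k = 0.18447 h⁻¹.
C_ss = Q C_in/(Q + kV) = 1.0671 g/L; C(t) = C_ss + (C₀ − C_ss) e^(−a t).
C(2.10) = 1.0671 + (1.3629)·e^(−0.18447·2.10) = 1.0671 + (1.3629)·0.67883 = 1.9923 g/L.

1.99 g/L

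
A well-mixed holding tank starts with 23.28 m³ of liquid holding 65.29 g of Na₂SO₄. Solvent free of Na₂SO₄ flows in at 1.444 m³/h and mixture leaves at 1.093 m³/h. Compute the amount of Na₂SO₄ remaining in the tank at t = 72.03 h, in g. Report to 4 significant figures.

Total volume: dV/dt = Q_in − Q_out = 0.351000 m³/h, so V(t) = 23.28 + 0.351000 t and V(72.03) = 48.5625 m³.
Species balance (pure solvent in): dm/dt = −Q_out · m/V(t).
dm/m = −Q_out dt/(V₀ + 0.351000 t); integrating gives ln(m/m₀) = −(Q_out/(Q_in−Q_out)) ln(V/V₀).
m = m₀ (V₀/V)^(Q_out/(Q_in−Q_out)) = 65.29 × (23.28/48.5625)^(3.11396) = 6.61458 g.

6.615 g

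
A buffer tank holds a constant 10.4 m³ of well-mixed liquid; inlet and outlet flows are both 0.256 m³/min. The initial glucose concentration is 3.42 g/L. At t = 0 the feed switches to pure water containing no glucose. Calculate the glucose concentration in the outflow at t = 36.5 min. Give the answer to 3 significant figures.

Transient balance on the dissolved component: V dC/dt = Q(C_in − C).
Time constant τ = V/Q = 10.4/0.256 = 40.625 min.
Solution: C(t) = C_in + (C₀ − C_in) e^(−t/τ).
C(36.5) = 0 + (3.42 − 0)·e^(−36.5/40.625) = 0 + (3.4200)·0.40720 = 1.3926 g/L.

1.39 g/L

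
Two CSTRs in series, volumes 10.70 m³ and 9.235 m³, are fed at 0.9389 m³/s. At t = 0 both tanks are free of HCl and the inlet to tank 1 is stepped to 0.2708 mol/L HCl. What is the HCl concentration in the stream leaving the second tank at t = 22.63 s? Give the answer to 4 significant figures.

0.1703 mol/L

Each tank obeys Vᵢ dCᵢ/dt = Q(Cᵢ₋₁ − Cᵢ), so τᵢ = Vᵢ/Q.
τ₁ = 10.70/0.9389 = 11.3963 s; τ₂ = 9.235/0.9389 = 9.83598 s.
Solving the cascade with C₁(0)=C₂(0)=0 gives C₂(t) = C_in[1 − (τ₁ e^(−t/τ₁) − τ₂ e^(−t/τ₂))/(τ₁ − τ₂)].
At t = 22.63: e^(−t/τ₁) = 0.137280, e^(−t/τ₂) = 0.100185.
C₂ = 0.2708·[1 − (11.3963·0.137280 − 9.83598·0.100185)/(1.56034)] = 0.2708·0.628879 = 0.170300 mol/L.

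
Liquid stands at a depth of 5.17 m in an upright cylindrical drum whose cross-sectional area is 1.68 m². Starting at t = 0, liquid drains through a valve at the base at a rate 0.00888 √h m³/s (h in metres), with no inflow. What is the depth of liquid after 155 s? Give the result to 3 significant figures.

With no inflow, A dh/dt = −0.00888 √h.
∫ h^(−1/2) dh = −(0.00888/A) ∫ dt, giving 2√h = 2√h₀ − (0.00888/A) t.
√h = √5.17 − 0.00888·155/(2·1.68) = 2.2738 − 0.40964 = 1.8641.
h = 1.8641² = 3.4749 m.

3.47 m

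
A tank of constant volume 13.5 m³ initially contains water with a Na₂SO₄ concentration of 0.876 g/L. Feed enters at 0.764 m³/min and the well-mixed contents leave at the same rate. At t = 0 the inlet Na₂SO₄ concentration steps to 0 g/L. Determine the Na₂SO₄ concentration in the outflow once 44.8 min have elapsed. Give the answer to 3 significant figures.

0.0694 g/L

Species balance on the tank: V dC/dt = Q(C_in − C).
Rewrite as dC/dt + C/τ = C_in/τ, τ = V/Q = 17.670 min.
C approaches C_in exponentially: C(t) = C_in + (C₀ − C_in) e^(−t/τ).
C(44.8) = 0 + (0.876 − 0)·e^(−44.8/17.670) = 0 + (0.87600)·0.079234 = 0.069409 g/L.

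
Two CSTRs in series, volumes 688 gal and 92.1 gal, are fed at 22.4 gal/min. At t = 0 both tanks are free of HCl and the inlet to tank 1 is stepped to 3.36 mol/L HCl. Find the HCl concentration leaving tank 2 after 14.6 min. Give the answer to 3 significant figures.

0.963 mol/L

Each tank obeys Vᵢ dCᵢ/dt = Q(Cᵢ₋₁ − Cᵢ), so τᵢ = Vᵢ/Q.
τ₁ = 688/22.4 = 30.714 min; τ₂ = 92.1/22.4 = 4.1116 min.
Solving the cascade with C₁(0)=C₂(0)=0 gives C₂(t) = C_in[1 − (τ₁ e^(−t/τ₁) − τ₂ e^(−t/τ₂))/(τ₁ − τ₂)].
At t = 14.6: e^(−t/τ₁) = 0.62167, e^(−t/τ₂) = 0.028698.
C₂ = 3.36·[1 − (30.714·0.62167 − 4.1116·0.028698)/(26.603)] = 3.36·0.28668 = 0.96326 mol/L.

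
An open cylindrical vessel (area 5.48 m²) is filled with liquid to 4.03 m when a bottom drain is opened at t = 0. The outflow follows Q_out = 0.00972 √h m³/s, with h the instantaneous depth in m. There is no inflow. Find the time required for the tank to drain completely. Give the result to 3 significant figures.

Volume balance on the tank: A dh/dt = −0.00972 √h.
∫ h^(−1/2) dh = −(0.00972/A) ∫ dt, giving 2√h = 2√h₀ − (0.00972/A) t.
Set h = 0: 2√h₀ = (0.00972/A) t_empty ⇒ t_empty = 2A√h₀/0.00972.
t_empty = 2·5.48·√4.03/0.00972 = 10.960·2.0075/0.00972 = 2263.6 s.

2260 s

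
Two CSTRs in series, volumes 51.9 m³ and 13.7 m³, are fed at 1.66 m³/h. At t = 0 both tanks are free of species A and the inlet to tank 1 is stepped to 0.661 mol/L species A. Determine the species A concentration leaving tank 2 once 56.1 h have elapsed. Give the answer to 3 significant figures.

Each tank obeys Vᵢ dCᵢ/dt = Q(Cᵢ₋₁ − Cᵢ), so τᵢ = Vᵢ/Q.
τ₁ = 51.9/1.66 = 31.265 h; τ₂ = 13.7/1.66 = 8.2530 h.
Solving the cascade with C₁(0)=C₂(0)=0 gives C₂(t) = C_in[1 − (τ₁ e^(−t/τ₁) − τ₂ e^(−t/τ₂))/(τ₁ − τ₂)].
At t = 56.1: e^(−t/τ₁) = 0.16624, e^(−t/τ₂) = 0.0011165.
C₂ = 0.661·[1 − (31.265·0.16624 − 8.2530·0.0011165)/(23.012)] = 0.661·0.77454 = 0.51197 mol/L.

0.512 mol/L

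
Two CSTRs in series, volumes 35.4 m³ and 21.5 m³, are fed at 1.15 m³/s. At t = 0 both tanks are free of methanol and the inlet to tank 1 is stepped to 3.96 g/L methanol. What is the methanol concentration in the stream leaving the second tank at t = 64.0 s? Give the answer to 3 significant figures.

2.90 g/L

Each tank obeys Vᵢ dCᵢ/dt = Q(Cᵢ₋₁ − Cᵢ), so τᵢ = Vᵢ/Q.
τ₁ = 35.4/1.15 = 30.783 s; τ₂ = 21.5/1.15 = 18.696 s.
Tank 1: C₁ = C_in(1 − e^(−t/τ₁)). Tank 2 (τ₁ ≠ τ₂): C₂ = C_in[1 − (τ₁ e^(−t/τ₁) − τ₂ e^(−t/τ₂))/(τ₁ − τ₂)].
At t = 64.0: e^(−t/τ₁) = 0.12504, e^(−t/τ₂) = 0.032606.
C₂ = 3.96·[1 − (30.783·0.12504 − 18.696·0.032606)/(12.087)] = 3.96·0.73198 = 2.8986 g/L.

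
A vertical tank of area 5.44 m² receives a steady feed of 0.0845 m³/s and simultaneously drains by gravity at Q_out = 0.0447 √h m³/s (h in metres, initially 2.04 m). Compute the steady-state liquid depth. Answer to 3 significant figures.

A dh/dt = Q_in − 0.0447 √h. Steady state requires inflow = outflow:
Q_in = 0.0447 √h_ss ⇒ √h_ss = 0.0845/0.0447 = 1.8904.
h_ss = 1.8904² = 3.5735 m. (Since h₀ = 2.04 m < h_ss, the level will rise toward this value.)

3.57 m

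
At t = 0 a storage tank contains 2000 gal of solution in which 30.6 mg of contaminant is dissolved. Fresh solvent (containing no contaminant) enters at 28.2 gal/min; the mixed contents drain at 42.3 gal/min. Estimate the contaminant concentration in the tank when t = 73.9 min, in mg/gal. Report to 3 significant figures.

Total volume: dV/dt = Q_in − Q_out = -14.100 gal/min, so V(t) = 2000 − 14.100 t and V(73.9) = 958.01 gal.
No contaminant enters, so dm/dt = −Q_out · (m/V).
Separate: dm/m = −Q_out dt/V(t) ⇒ ln(m/m₀) = −(Q_out/(Q_in−Q_out)) ln(V/V₀).
m = m₀ (V₀/V)^(Q_out/(Q_in−Q_out)) = 30.6 × (2000/958.01)^(-3.0000) = 3.3631 mg.
C = m/V = 3.3631/958.01 = 0.0035105 mg/gal.

0.00351 mg/gal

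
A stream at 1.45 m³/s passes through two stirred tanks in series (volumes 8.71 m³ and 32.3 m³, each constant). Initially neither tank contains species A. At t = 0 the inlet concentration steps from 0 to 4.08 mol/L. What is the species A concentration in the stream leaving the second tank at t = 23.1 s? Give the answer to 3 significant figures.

2.13 mol/L

Species balance on tank i: dCᵢ/dt = (Cᵢ₋₁ − Cᵢ)/τᵢ with τᵢ = Vᵢ/Q.
τ₁ = 8.71/1.45 = 6.0069 s; τ₂ = 32.3/1.45 = 22.276 s.
Tank 1: C₁ = C_in(1 − e^(−t/τ₁)). Tank 2 (τ₁ ≠ τ₂): C₂ = C_in[1 − (τ₁ e^(−t/τ₁) − τ₂ e^(−t/τ₂))/(τ₁ − τ₂)].
At t = 23.1: e^(−t/τ₁) = 0.021374, e^(−t/τ₂) = 0.35452.
C₂ = 4.08·[1 − (6.0069·0.021374 − 22.276·0.35452)/(-16.269)] = 4.08·0.52248 = 2.1317 mol/L.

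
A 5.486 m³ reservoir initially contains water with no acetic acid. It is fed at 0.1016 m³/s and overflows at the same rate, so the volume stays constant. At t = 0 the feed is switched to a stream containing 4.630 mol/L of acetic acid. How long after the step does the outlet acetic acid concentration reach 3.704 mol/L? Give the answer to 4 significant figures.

86.90 s

Species balance: V dC/dt = Q(C_in − C) ⇒ τ = V/Q = 53.9961 s.
C(t) = C_in + (C₀ − C_in) e^(−t/τ). Set C = 3.704 and solve for t:
e^(−t/τ) = (C − C_in)/(C₀ − C_in) = (3.704 − 4.630)/(0 − 4.630) = 0.200000
t = −τ ln(…) = 53.9961 × 1.60944 = 86.9033 s.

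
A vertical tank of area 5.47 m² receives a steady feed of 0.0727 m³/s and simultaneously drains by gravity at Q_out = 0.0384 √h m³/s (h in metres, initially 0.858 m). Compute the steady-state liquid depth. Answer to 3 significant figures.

3.58 m

Level balance: A dh/dt = 0.0727 − 0.0384 √h. Setting dh/dt = 0:
Q_in = 0.0384 √h_ss ⇒ √h_ss = 0.0727/0.0384 = 1.8932.
h_ss = 1.8932² = 3.5843 m. (Since h₀ = 0.858 m < h_ss, the level will rise toward this value.)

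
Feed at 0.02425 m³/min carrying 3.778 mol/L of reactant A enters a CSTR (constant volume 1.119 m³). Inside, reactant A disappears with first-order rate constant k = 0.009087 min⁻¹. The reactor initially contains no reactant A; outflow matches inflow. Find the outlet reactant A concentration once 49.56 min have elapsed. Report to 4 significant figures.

2.082 mol/L

V dC/dt = Q(C_in − C) − k V C.
This is linear with rate a = Q/V + k = 0.0307581 min⁻¹.
C_ss = Q C_in/(Q + kV) = 2.66185 mol/L; C(t) = C_ss + (C₀ − C_ss) e^(−a t).
C(49.56) = 2.66185 + (-2.66185)·e^(−0.0307581·49.56) = 2.66185 + (-2.66185)·0.217758 = 2.08221 mol/L.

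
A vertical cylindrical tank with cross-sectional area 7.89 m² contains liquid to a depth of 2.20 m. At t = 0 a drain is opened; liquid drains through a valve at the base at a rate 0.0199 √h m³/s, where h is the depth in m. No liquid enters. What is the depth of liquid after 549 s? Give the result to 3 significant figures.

0.626 m

Accumulation of liquid (constant cross-section A): A dh/dt = −0.0199 √h.
∫ h^(−1/2) dh = −(0.0199/A) ∫ dt, giving 2√h = 2√h₀ − (0.0199/A) t.
√h = √2.20 − 0.0199·549/(2·7.89) = 1.4832 − 0.69234 = 0.79090.
h = 0.79090² = 0.62552 m.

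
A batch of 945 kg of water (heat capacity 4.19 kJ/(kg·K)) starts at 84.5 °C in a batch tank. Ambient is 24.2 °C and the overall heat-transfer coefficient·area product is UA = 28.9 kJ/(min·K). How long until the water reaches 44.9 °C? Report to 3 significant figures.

146 min

Unsteady energy balance on the tank contents: M c_p dT/dt = −UA(T − T_amb).
τ = M c_p/UA = 137.01 min; T_ss = T_amb = 24.200 °C.
T(t) = T_ss + (T₀ − T_ss)e^(−t/τ); set T = 44.9:
t = −τ ln[(T − T_ss)/(T₀ − T_ss)] = −137.01 · ln(0.34328) = 146.49 min.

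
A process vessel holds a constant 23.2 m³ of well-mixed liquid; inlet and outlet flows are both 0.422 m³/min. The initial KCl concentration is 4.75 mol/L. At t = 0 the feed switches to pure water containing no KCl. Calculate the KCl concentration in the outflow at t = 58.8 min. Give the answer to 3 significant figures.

1.63 mol/L

Unsteady species balance (constant V, well mixed): V dC/dt = Q(C_in − C).
So dC/dt = (C_in − C)/τ with τ = V/Q = 23.2/0.422 = 54.976 min.
C approaches C_in exponentially: C(t) = C_in + (C₀ − C_in) e^(−t/τ).
C(58.8) = 0 + (4.75 − 0)·e^(−58.8/54.976) = 0 + (4.7500)·0.34316 = 1.6300 mol/L.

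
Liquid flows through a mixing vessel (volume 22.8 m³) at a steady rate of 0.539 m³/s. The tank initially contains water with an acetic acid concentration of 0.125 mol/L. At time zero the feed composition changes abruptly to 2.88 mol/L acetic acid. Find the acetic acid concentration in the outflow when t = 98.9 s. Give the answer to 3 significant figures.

Species balance on the tank: V dC/dt = Q(C_in − C).
Time constant τ = V/Q = 22.8/0.539 = 42.301 s.
Integrating: C(t) = C_in + (C₀ − C_in) e^(−t/τ).
C(98.9) = 2.88 + (0.125 − 2.88)·e^(−98.9/42.301) = 2.88 + (-2.7550)·0.096518 = 2.6141 mol/L.

2.61 mol/L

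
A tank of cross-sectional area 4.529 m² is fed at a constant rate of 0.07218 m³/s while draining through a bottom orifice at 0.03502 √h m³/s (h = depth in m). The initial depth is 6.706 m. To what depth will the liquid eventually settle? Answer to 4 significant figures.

4.248 m

A dh/dt = Q_in − 0.03502 √h. Steady state requires inflow = outflow:
Q_in = 0.03502 √h_ss ⇒ √h_ss = 0.07218/0.03502 = 2.06111.
h_ss = 2.06111² = 4.24817 m. (Since h₀ = 6.706 m > h_ss, the level will fall toward this value.)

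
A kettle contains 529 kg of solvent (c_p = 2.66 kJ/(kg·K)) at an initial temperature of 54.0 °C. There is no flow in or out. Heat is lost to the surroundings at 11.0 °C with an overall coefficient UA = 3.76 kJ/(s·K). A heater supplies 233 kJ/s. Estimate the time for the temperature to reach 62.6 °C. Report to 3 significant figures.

226 s

Unsteady energy balance on the tank contents: M c_p dT/dt = −UA(T − T_amb) + Q̇.
τ = M c_p/UA = 374.24 s; T_ss = T_amb + Q̇/UA = 11.0 + 233/3.76 = 72.968 °C.
T(t) = T_ss + (T₀ − T_ss)e^(−t/τ); set T = 62.6:
t = −τ ln[(T − T_ss)/(T₀ − T_ss)] = −374.24 · ln(0.54661) = 226.05 s.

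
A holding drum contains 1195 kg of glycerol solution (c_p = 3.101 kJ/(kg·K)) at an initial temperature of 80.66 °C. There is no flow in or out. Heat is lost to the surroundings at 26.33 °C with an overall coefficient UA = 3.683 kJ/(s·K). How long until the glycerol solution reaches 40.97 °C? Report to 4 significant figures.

M c_p dT/dt = −UA(T − T_amb).
τ = M c_p/UA = 1006.16 s; T_ss = T_amb = 26.3300 °C.
T(t) = T_ss + (T₀ − T_ss)e^(−t/τ); set T = 40.97:
t = −τ ln[(T − T_ss)/(T₀ − T_ss)] = −1006.16 · ln(0.269464) = 1319.40 s.

1319 s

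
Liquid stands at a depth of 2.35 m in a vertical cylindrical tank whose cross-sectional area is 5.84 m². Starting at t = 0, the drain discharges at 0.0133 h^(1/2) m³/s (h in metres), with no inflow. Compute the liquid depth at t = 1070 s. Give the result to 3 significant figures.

A dh/dt = −Q_out = −0.0133 √h.
This is separable: 2 d(√h)/dt = −0.0133/A, so √h = √h₀ − (0.0133/(2A)) t.
√h = √2.35 − 0.0133·1070/(2·5.84) = 1.5330 − 1.2184 = 0.31456.
h = 0.31456² = 0.098950 m.

0.0990 m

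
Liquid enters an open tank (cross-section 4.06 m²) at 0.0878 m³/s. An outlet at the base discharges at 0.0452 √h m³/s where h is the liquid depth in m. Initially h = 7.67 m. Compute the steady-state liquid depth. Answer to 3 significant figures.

Unsteady balance on liquid volume: A dh/dt = Q_in − 0.0452 √h. At steady state dh/dt = 0:
Q_in = 0.0452 √h_ss ⇒ √h_ss = 0.0878/0.0452 = 1.9425.
h_ss = 1.9425² = 3.7732 m. (Since h₀ = 7.67 m > h_ss, the level will fall toward this value.)

3.77 m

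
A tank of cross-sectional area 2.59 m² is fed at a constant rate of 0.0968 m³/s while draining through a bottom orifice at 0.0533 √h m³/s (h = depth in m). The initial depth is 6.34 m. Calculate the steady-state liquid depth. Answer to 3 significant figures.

3.30 m

A dh/dt = Q_in − 0.0533 √h. Steady state requires inflow = outflow:
Q_in = 0.0533 √h_ss ⇒ √h_ss = 0.0968/0.0533 = 1.8161.
h_ss = 1.8161² = 3.2983 m. (Since h₀ = 6.34 m > h_ss, the level will fall toward this value.)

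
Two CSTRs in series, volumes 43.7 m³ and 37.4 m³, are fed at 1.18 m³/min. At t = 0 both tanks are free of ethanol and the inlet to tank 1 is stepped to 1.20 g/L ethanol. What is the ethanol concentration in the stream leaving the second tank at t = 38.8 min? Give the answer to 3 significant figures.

0.375 g/L

Each tank obeys Vᵢ dCᵢ/dt = Q(Cᵢ₋₁ − Cᵢ), so τᵢ = Vᵢ/Q.
τ₁ = 43.7/1.18 = 37.034 min; τ₂ = 37.4/1.18 = 31.695 min.
Tank 1: C₁ = C_in(1 − e^(−t/τ₁)). Tank 2 (τ₁ ≠ τ₂): C₂ = C_in[1 − (τ₁ e^(−t/τ₁) − τ₂ e^(−t/τ₂))/(τ₁ − τ₂)].
At t = 38.8: e^(−t/τ₁) = 0.35075, e^(−t/τ₂) = 0.29400.
C₂ = 1.20·[1 − (37.034·0.35075 − 31.695·0.29400)/(5.3390)] = 1.20·0.31238 = 0.37485 g/L.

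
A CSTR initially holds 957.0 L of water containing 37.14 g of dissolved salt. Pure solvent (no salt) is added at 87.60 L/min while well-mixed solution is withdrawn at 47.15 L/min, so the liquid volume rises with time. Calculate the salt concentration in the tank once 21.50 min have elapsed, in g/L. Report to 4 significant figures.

Total volume: dV/dt = Q_in − Q_out = 40.4500 L/min, so V(t) = 957.0 + 40.4500 t and V(21.50) = 1826.67 L.
Solute balance: dm/dt = 0 − Q_out C = −Q_out m/V(t).
dm/m = −Q_out dt/(V₀ + 40.4500 t); integrating gives ln(m/m₀) = −(Q_out/(Q_in−Q_out)) ln(V/V₀).
m = m₀ (V₀/V)^(Q_out/(Q_in−Q_out)) = 37.14 × (957.0/1826.67)^(1.16564) = 17.4820 g.
C = m/V = 17.4820/1826.67 = 0.00957037 g/L.

0.009570 g/L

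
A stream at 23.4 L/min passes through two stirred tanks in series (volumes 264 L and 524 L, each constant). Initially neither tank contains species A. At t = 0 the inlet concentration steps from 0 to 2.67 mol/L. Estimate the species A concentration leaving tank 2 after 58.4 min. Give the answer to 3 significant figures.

Each tank obeys Vᵢ dCᵢ/dt = Q(Cᵢ₋₁ − Cᵢ), so τᵢ = Vᵢ/Q.
τ₁ = 264/23.4 = 11.282 min; τ₂ = 524/23.4 = 22.393 min.
Solving the cascade with C₁(0)=C₂(0)=0 gives C₂(t) = C_in[1 − (τ₁ e^(−t/τ₁) − τ₂ e^(−t/τ₂))/(τ₁ − τ₂)].
At t = 58.4: e^(−t/τ₁) = 0.0056485, e^(−t/τ₂) = 0.073686.
C₂ = 2.67·[1 − (11.282·0.0056485 − 22.393·0.073686)/(-11.111)] = 2.67·0.85723 = 2.2888 mol/L.

2.29 mol/L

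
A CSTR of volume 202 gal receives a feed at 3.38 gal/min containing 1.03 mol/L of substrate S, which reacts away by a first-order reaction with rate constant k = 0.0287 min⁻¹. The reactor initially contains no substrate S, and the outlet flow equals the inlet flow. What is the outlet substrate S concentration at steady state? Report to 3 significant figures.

Species balance: V dC/dt = Q C_in − Q C − k V C.
At steady state: 0 = Q C_in − (Q + kV) C_ss, so C_ss = Q C_in/(Q + kV).
C_ss = 3.38·1.03/(3.38 + 0.0287·202) = 3.4814/9.1774 = 0.37934 mol/L.

0.379 mol/L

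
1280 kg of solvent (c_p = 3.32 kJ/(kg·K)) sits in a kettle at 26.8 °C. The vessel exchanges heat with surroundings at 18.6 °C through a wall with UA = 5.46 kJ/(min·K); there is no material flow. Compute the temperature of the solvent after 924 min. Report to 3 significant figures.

Energy balance: M c_p dT/dt = −UA(T − T_amb).
dT/dt = (T_ss − T)/τ with T_ss = T_amb = 18.600 °C, τ = M c_p/UA = 1280·3.32/5.46 = 778.32 min.
T approaches T_ss exponentially: T(t) = T_ss + (T₀ − T_ss) e^(−t/τ).
T(924) = 18.600 + (8.2000)·0.30508 = 21.102 °C.

21.1 °C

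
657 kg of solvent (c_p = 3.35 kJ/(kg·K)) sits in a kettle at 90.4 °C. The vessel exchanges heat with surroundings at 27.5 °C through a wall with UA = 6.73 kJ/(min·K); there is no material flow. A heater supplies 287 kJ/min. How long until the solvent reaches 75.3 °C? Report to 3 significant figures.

Heat balance on the well-mixed liquid: M c_p dT/dt = −UA(T − T_amb) + Q̇.
τ = M c_p/UA = 327.04 min; T_ss = T_amb + Q̇/UA = 27.5 + 287/6.73 = 70.145 °C.
T(t) = T_ss + (T₀ − T_ss)e^(−t/τ); set T = 75.3:
t = −τ ln[(T − T_ss)/(T₀ − T_ss)] = −327.04 · ln(0.25451) = 447.52 min.

448 min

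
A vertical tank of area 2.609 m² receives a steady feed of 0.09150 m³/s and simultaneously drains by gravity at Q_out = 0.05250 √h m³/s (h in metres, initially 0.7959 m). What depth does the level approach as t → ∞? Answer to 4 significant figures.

3.038 m

Level balance: A dh/dt = 0.09150 − 0.05250 √h. Setting dh/dt = 0:
Q_in = 0.05250 √h_ss ⇒ √h_ss = 0.09150/0.05250 = 1.74286.
h_ss = 1.74286² = 3.03755 m. (Since h₀ = 0.7959 m < h_ss, the level will rise toward this value.)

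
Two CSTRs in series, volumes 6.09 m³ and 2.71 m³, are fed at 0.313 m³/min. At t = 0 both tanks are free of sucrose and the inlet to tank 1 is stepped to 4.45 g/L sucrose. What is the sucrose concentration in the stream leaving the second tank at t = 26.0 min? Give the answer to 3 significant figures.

Time constants: τᵢ = Vᵢ/Q for each well-mixed tank.
τ₁ = 6.09/0.313 = 19.457 min; τ₂ = 2.71/0.313 = 8.6581 min.
Solving the cascade with C₁(0)=C₂(0)=0 gives C₂(t) = C_in[1 − (τ₁ e^(−t/τ₁) − τ₂ e^(−t/τ₂))/(τ₁ − τ₂)].
At t = 26.0: e^(−t/τ₁) = 0.26282, e^(−t/τ₂) = 0.049640.
C₂ = 4.45·[1 − (19.457·0.26282 − 8.6581·0.049640)/(10.799)] = 4.45·0.56626 = 2.5199 g/L.

2.52 g/L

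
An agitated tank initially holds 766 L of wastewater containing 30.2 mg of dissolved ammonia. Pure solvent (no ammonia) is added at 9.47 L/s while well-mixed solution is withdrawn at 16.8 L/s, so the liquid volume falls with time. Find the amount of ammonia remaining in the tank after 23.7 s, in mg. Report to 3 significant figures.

16.7 mg

Let m(t) be the amount of ammonia. Volume: V(t) = V₀ + (Q_in − Q_out) t = 766 − 7.3300 t; V(23.7) = 592.28 L.
No ammonia enters, so dm/dt = −Q_out · (m/V).
Separate: dm/m = −Q_out dt/V(t) ⇒ ln(m/m₀) = −(Q_out/(Q_in−Q_out)) ln(V/V₀).
m = m₀ (V₀/V)^(Q_out/(Q_in−Q_out)) = 30.2 × (766/592.28)^(-2.2920) = 16.749 mg.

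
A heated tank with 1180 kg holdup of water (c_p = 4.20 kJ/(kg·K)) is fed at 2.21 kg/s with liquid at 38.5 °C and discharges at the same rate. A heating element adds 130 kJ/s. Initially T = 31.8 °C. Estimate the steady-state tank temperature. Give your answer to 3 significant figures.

Energy balance: M c_p dT/dt = ṁ c_p (T_in − T) + 130.
At steady state dT/dt = 0 ⇒ T_ss = T_in + Q̇/(ṁ c_p) = 38.5 + 130/(2.21·4.20) = 52.506 °C.

52.5 °C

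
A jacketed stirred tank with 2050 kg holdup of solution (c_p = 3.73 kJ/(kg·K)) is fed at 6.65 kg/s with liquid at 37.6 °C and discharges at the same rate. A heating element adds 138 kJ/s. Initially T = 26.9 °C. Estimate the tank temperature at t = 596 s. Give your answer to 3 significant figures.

Energy balance: M c_p dT/dt = ṁ c_p (T_in − T) + 138.
τ = M/ṁ = 308.27 s; T_ss = T_in + Q̇/(ṁ c_p) = 37.6 + 138/(6.65·3.73) = 43.164 °C.
This is linear first-order; T(t) = T_ss + (T₀ − T_ss) e^(−t/τ).
T(596) = 43.164 + (-16.264)·e^(−596/308.27) = 43.164 + (-16.264)·0.14466 = 40.811 °C.

40.8 °C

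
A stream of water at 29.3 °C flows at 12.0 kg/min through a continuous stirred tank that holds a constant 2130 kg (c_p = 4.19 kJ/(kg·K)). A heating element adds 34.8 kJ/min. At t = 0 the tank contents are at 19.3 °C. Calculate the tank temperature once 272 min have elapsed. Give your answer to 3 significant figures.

M c_p dT/dt = ṁ c_p (T_in − T) + Q̇.
Rearrange: dT/dt = (T_ss − T)/τ with τ = M/ṁ = 177.50 min and T_ss = T_in + Q̇/(ṁ c_p) = 29.992 °C.
Solution: T(t) = T_ss + (T₀ − T_ss) e^(−t/τ).
T(272) = 29.992 + (-10.692)·e^(−272/177.50) = 29.992 + (-10.692)·0.21602 = 27.682 °C.

27.7 °C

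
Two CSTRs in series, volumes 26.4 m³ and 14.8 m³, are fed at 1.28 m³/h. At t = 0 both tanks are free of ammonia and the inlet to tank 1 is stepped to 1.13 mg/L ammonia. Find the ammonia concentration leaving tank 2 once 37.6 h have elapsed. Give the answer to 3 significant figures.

Species balance on tank i: dCᵢ/dt = (Cᵢ₋₁ − Cᵢ)/τᵢ with τᵢ = Vᵢ/Q.
τ₁ = 26.4/1.28 = 20.625 h; τ₂ = 14.8/1.28 = 11.562 h.
Tank 1: C₁ = C_in(1 − e^(−t/τ₁)). Tank 2 (τ₁ ≠ τ₂): C₂ = C_in[1 − (τ₁ e^(−t/τ₁) − τ₂ e^(−t/τ₂))/(τ₁ − τ₂)].
At t = 37.6: e^(−t/τ₁) = 0.16154, e^(−t/τ₂) = 0.038701.
C₂ = 1.13·[1 − (20.625·0.16154 − 11.562·0.038701)/(9.0625)] = 1.13·0.68174 = 0.77037 mg/L.

0.770 mg/L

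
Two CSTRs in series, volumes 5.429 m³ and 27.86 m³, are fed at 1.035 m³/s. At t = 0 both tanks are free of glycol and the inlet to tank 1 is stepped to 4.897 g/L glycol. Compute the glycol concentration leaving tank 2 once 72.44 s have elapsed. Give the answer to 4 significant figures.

Species balance on tank i: dCᵢ/dt = (Cᵢ₋₁ − Cᵢ)/τᵢ with τᵢ = Vᵢ/Q.
τ₁ = 5.429/1.035 = 5.24541 s; τ₂ = 27.86/1.035 = 26.9179 s.
Tank 1: C₁ = C_in(1 − e^(−t/τ₁)). Tank 2 (τ₁ ≠ τ₂): C₂ = C_in[1 − (τ₁ e^(−t/τ₁) − τ₂ e^(−t/τ₂))/(τ₁ − τ₂)].
At t = 72.44: e^(−t/τ₁) = 1.00536e-06, e^(−t/τ₂) = 0.0678030.
C₂ = 4.897·[1 − (5.24541·1.00536e-06 − 26.9179·0.0678030)/(-21.6725)] = 4.897·0.915787 = 4.48461 g/L.

4.485 g/L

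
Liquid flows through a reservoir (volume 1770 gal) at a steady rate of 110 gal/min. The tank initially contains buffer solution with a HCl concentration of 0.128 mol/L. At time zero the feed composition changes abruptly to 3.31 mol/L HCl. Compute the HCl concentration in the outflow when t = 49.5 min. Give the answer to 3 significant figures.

3.16 mol/L

Accumulation = in − out for the solute gives V dC/dt = Q(C_in − C).
Time constant τ = V/Q = 1770/110 = 16.091 min.
Integrating: C(t) = C_in + (C₀ − C_in) e^(−t/τ).
C(49.5) = 3.31 + (0.128 − 3.31)·e^(−49.5/16.091) = 3.31 + (-3.1820)·0.046131 = 3.1632 mol/L.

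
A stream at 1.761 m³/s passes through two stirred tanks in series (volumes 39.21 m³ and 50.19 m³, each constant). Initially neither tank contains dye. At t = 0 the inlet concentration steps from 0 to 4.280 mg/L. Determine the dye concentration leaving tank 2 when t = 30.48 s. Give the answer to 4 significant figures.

Each tank obeys Vᵢ dCᵢ/dt = Q(Cᵢ₋₁ − Cᵢ), so τᵢ = Vᵢ/Q.
τ₁ = 39.21/1.761 = 22.2658 s; τ₂ = 50.19/1.761 = 28.5009 s.
Tank 1: C₁ = C_in(1 − e^(−t/τ₁)). Tank 2 (τ₁ ≠ τ₂): C₂ = C_in[1 − (τ₁ e^(−t/τ₁) − τ₂ e^(−t/τ₂))/(τ₁ − τ₂)].
At t = 30.48: e^(−t/τ₁) = 0.254382, e^(−t/τ₂) = 0.343200.
C₂ = 4.280·[1 − (22.2658·0.254382 − 28.5009·0.343200)/(-6.23509)] = 4.280·0.339627 = 1.45360 mg/L.

1.454 mg/L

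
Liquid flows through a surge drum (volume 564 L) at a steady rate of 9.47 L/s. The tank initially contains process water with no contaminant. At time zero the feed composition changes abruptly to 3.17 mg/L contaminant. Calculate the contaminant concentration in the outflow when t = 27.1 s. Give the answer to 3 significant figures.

1.16 mg/L

Mass balance on the solute (V constant): V dC/dt = Q(C_in − C).
So dC/dt = (C_in − C)/τ with τ = V/Q = 564/9.47 = 59.556 s.
Solution: C(t) = C_in + (C₀ − C_in) e^(−t/τ).
C(27.1) = 3.17 + (0 − 3.17)·e^(−27.1/59.556) = 3.17 + (-3.1700)·0.63443 = 1.1589 mg/L.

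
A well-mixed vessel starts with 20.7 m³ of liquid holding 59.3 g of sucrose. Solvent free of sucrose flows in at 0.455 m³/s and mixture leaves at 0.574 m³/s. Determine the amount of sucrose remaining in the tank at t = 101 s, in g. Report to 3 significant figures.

Let m(t) be the amount of sucrose. Volume: V(t) = V₀ + (Q_in − Q_out) t = 20.7 − 0.11900 t; V(101) = 8.6810 m³.
No sucrose enters, so dm/dt = −Q_out · (m/V).
dm/m = −Q_out dt/(V₀ − 0.11900 t); integrating gives ln(m/m₀) = −(Q_out/(Q_in−Q_out)) ln(V/V₀).
m = m₀ (V₀/V)^(Q_out/(Q_in−Q_out)) = 59.3 × (20.7/8.6810)^(-4.8235) = 0.89671 g.

0.897 g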